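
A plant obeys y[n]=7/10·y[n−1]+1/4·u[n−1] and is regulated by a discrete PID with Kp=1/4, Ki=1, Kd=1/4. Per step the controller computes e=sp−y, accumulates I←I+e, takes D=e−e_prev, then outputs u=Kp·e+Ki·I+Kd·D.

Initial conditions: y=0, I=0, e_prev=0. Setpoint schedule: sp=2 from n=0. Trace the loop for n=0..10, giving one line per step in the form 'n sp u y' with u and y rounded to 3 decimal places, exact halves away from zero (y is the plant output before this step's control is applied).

(exact arithmetic carried between steps; '≈' marks a value shown rounded to 6 d.p. or computed from one; I and e_prev carry over from the previous line; the table rounds u and y to 3 d.p., halves away from zero)
n=0: y=0, sp=2, e=sp−y=2; I=2, D=e−e_prev=2; u=1/4·2+1·2+1/4·2=3; next y=7/10·0+1/4·3=0.75
n=1: y=0.75, sp=2, e=sp−y=1.25; I=3.25, D=e−e_prev=-0.75; u=1/4·1.25+1·3.25+1/4·(-0.75)=3.375; next y=7/10·0.75+1/4·3.375=1.36875
n=2: y=1.36875, sp=2, e=sp−y=0.63125; I=3.88125, D=e−e_prev=-0.61875; u=1/4·0.63125+1·3.88125+1/4·(-0.61875)=3.884375; next y=7/10·1.36875+1/4·3.884375≈1.929219
n=3: y≈1.929219, sp=2, e=sp−y≈0.070781; I≈3.952031, D=e−e_prev≈-0.560469; u=1/4·0.070781+1·3.952031+1/4·(-0.560469)≈3.829609; next y=7/10·1.929219+1/4·3.829609≈2.307855
n=4: y≈2.307855, sp=2, e=sp−y≈-0.307855; I≈3.644176, D=e−e_prev≈-0.378637; u=1/4·(-0.307855)+1·3.644176+1/4·(-0.378637)≈3.472553; next y=7/10·2.307855+1/4·3.472553≈2.483637
n=5: y≈2.483637, sp=2, e=sp−y≈-0.483637; I≈3.160539, D=e−e_prev≈-0.175782; u=1/4·(-0.483637)+1·3.160539+1/4·(-0.175782)≈2.995684; next y=7/10·2.483637+1/4·2.995684≈2.487467
n=6: y≈2.487467, sp=2, e=sp−y≈-0.487467; I≈2.673072, D=e−e_prev≈-0.003830; u=1/4·(-0.487467)+1·2.673072+1/4·(-0.003830)≈2.550248; next y=7/10·2.487467+1/4·2.550248≈2.378789
n=7: y≈2.378789, sp=2, e=sp−y≈-0.378789; I≈2.294283, D=e−e_prev≈0.108678; u=1/4·(-0.378789)+1·2.294283+1/4·0.108678≈2.226755; next y=7/10·2.378789+1/4·2.226755≈2.221841
n=8: y≈2.221841, sp=2, e=sp−y≈-0.221841; I≈2.072442, D=e−e_prev≈0.156948; u=1/4·(-0.221841)+1·2.072442+1/4·0.156948≈2.056219; next y=7/10·2.221841+1/4·2.056219≈2.069343
n=9: y≈2.069343, sp=2, e=sp−y≈-0.069343; I≈2.003099, D=e−e_prev≈0.152498; u=1/4·(-0.069343)+1·2.003099+1/4·0.152498≈2.023887; next y=7/10·2.069343+1/4·2.023887≈1.954512
n=10: y≈1.954512, sp=2, e=sp−y≈0.045488; I≈2.048587, D=e−e_prev≈0.114831; u=1/4·0.045488+1·2.048587+1/4·0.114831≈2.088666; next y=7/10·1.954512+1/4·2.088666≈1.890325

0 2 3.000 0.000
1 2 3.375 0.750
2 2 3.884 1.369
3 2 3.830 1.929
4 2 3.473 2.308
5 2 2.996 2.484
6 2 2.550 2.487
7 2 2.227 2.379
8 2 2.056 2.222
9 2 2.024 2.069
10 2 2.089 1.955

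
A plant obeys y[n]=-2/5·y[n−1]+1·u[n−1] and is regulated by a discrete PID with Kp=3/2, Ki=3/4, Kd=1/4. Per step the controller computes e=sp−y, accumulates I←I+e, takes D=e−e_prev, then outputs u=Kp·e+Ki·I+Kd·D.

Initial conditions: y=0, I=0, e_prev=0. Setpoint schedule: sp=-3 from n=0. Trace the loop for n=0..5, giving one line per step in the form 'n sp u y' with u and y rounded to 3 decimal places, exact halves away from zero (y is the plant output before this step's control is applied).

0 -3 -7.500 0.000
1 -3 9.750 -7.500
2 -3 -39.375 12.750
3 -3 96.938 -44.475
4 -3 -284.269 114.728
5 -3 779.454 -330.160

(exact arithmetic carried between steps; '≈' marks a value shown rounded to 6 d.p. or computed from one; I and e_prev carry over from the previous line; the table rounds u and y to 3 d.p., halves away from zero)
n=0: y=0, sp=-3, e=sp−y=-3; I=-3, D=e−e_prev=-3; u=3/2·(-3)+3/4·(-3)+1/4·(-3)=-7.5; next y=-2/5·0+1·(-7.5)=-7.5
n=1: y=-7.5, sp=-3, e=sp−y=4.5; I=1.5, D=e−e_prev=7.5; u=3/2·4.5+3/4·1.5+1/4·7.5=9.75; next y=-2/5·(-7.5)+1·9.75=12.75
n=2: y=12.75, sp=-3, e=sp−y=-15.75; I=-14.25, D=e−e_prev=-20.25; u=3/2·(-15.75)+3/4·(-14.25)+1/4·(-20.25)=-39.375; next y=-2/5·12.75+1·(-39.375)=-44.475
n=3: y=-44.475, sp=-3, e=sp−y=41.475; I=27.225, D=e−e_prev=57.225; u=3/2·41.475+3/4·27.225+1/4·57.225=96.9375; next y=-2/5·(-44.475)+1·96.9375=114.7275
n=4: y=114.7275, sp=-3, e=sp−y=-117.7275; I=-90.5025, D=e−e_prev=-159.2025; u=3/2·(-117.7275)+3/4·(-90.5025)+1/4·(-159.2025)=-284.26875; next y=-2/5·114.7275+1·(-284.26875)=-330.15975
n=5: y=-330.15975, sp=-3, e=sp−y=327.15975; I=236.65725, D=e−e_prev=444.88725; u=3/2·327.15975+3/4·236.65725+1/4·444.88725=779.454375; next y=-2/5·(-330.15975)+1·779.454375=911.518275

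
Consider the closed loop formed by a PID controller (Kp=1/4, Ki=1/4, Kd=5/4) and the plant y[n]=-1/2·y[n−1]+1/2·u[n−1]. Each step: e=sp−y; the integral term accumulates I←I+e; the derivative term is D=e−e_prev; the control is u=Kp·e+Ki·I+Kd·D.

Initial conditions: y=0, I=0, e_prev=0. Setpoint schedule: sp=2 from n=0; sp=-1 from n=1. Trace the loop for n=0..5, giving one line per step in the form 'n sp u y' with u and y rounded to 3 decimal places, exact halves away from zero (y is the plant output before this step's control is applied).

0 2 3.500 0.000
1 -1 -6.813 1.750
2 -1 8.992 -4.281
3 -1 -16.833 6.637
4 -1 27.056 -11.735
5 -1 -47.703 19.395

(exact arithmetic carried between steps; '≈' marks a value shown rounded to 6 d.p. or computed from one; I and e_prev carry over from the previous line; the table rounds u and y to 3 d.p., halves away from zero)
n=0: y=0, sp=2, e=sp−y=2; I=2, D=e−e_prev=2; u=1/4·2+1/4·2+5/4·2=3.5; next y=-1/2·0+1/2·3.5=1.75
n=1: y=1.75, sp=-1, e=sp−y=-2.75; I=-0.75, D=e−e_prev=-4.75; u=1/4·(-2.75)+1/4·(-0.75)+5/4·(-4.75)=-6.8125; next y=-1/2·1.75+1/2·(-6.8125)=-4.28125
n=2: y=-4.28125, sp=-1, e=sp−y=3.28125; I=2.53125, D=e−e_prev=6.03125; u=1/4·3.28125+1/4·2.53125+5/4·6.03125≈8.992188; next y=-1/2·(-4.28125)+1/2·8.992188≈6.636719
n=3: y≈6.636719, sp=-1, e=sp−y≈-7.636719; I≈-5.105469, D=e−e_prev≈-10.917969; u=1/4·(-7.636719)+1/4·(-5.105469)+5/4·(-10.917969)≈-16.833008; next y=-1/2·6.636719+1/2·(-16.833008)≈-11.734863
n=4: y≈-11.734863, sp=-1, e=sp−y≈10.734863; I≈5.629395, D=e−e_prev≈18.371582; u=1/4·10.734863+1/4·5.629395+5/4·18.371582≈27.055542; next y=-1/2·(-11.734863)+1/2·27.055542≈19.395203
n=5: y≈19.395203, sp=-1, e=sp−y≈-20.395203; I≈-14.765808, D=e−e_prev≈-31.130066; u=1/4·(-20.395203)+1/4·(-14.765808)+5/4·(-31.130066)≈-47.702835; next y=-1/2·19.395203+1/2·(-47.702835)≈-33.549019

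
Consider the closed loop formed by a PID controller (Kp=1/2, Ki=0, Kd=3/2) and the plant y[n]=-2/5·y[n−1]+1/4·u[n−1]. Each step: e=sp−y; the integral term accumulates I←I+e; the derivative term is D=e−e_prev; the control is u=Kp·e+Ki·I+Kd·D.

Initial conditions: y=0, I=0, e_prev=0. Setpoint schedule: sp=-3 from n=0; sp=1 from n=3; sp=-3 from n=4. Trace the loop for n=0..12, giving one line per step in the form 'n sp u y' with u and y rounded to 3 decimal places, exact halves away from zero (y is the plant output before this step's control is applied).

(exact arithmetic carried between steps; '≈' marks a value shown rounded to 6 d.p. or computed from one; I and e_prev carry over from the previous line; the table rounds u and y to 3 d.p., halves away from zero)
n=0: y=0, sp=-3, e=sp−y=-3; I=-3, D=e−e_prev=-3; u=1/2·(-3)+0·(-3)+3/2·(-3)=-6; next y=-2/5·0+1/4·(-6)=-1.5
n=1: y=-1.5, sp=-3, e=sp−y=-1.5; I=-4.5, D=e−e_prev=1.5; u=1/2·(-1.5)+0·(-4.5)+3/2·1.5=1.5; next y=-2/5·(-1.5)+1/4·1.5=0.975
n=2: y=0.975, sp=-3, e=sp−y=-3.975; I=-8.475, D=e−e_prev=-2.475; u=1/2·(-3.975)+0·(-8.475)+3/2·(-2.475)=-5.7; next y=-2/5·0.975+1/4·(-5.7)=-1.815
n=3: y=-1.815, sp=1, e=sp−y=2.815; I=-5.66, D=e−e_prev=6.79; u=1/2·2.815+0·(-5.66)+3/2·6.79=11.5925; next y=-2/5·(-1.815)+1/4·11.5925=3.624125
n=4: y=3.624125, sp=-3, e=sp−y=-6.624125; I=-12.284125, D=e−e_prev=-9.439125; u=1/2·(-6.624125)+0·(-12.284125)+3/2·(-9.439125)=-17.47075; next y=-2/5·3.624125+1/4·(-17.47075)≈-5.817338
n=5: y≈-5.817338, sp=-3, e=sp−y≈2.817338; I≈-9.466788, D=e−e_prev≈9.441463; u=1/2·2.817338+0·(-9.466788)+3/2·9.441463≈15.570863; next y=-2/5·(-5.817338)+1/4·15.570863≈6.219651
n=6: y≈6.219651, sp=-3, e=sp−y≈-9.219651; I≈-18.686438, D=e−e_prev≈-12.036988; u=1/2·(-9.219651)+0·(-18.686438)+3/2·(-12.036988)≈-22.665308; next y=-2/5·6.219651+1/4·(-22.665308)≈-8.154187
n=7: y≈-8.154187, sp=-3, e=sp−y≈5.154187; I≈-13.532251, D=e−e_prev≈14.373838; u=1/2·5.154187+0·(-13.532251)+3/2·14.373838≈24.137850; next y=-2/5·(-8.154187)+1/4·24.137850≈9.296137
n=8: y≈9.296137, sp=-3, e=sp−y≈-12.296137; I≈-25.828388, D=e−e_prev≈-17.450325; u=1/2·(-12.296137)+0·(-25.828388)+3/2·(-17.450325)≈-32.323555; next y=-2/5·9.296137+1/4·(-32.323555)≈-11.799344
n=9: y≈-11.799344, sp=-3, e=sp−y≈8.799344; I≈-17.029045, D=e−e_prev≈21.095481; u=1/2·8.799344+0·(-17.029045)+3/2·21.095481≈36.042894; next y=-2/5·(-11.799344)+1/4·36.042894≈13.730461
n=10: y≈13.730461, sp=-3, e=sp−y≈-16.730461; I≈-33.759506, D=e−e_prev≈-25.529805; u=1/2·(-16.730461)+0·(-33.759506)+3/2·(-25.529805)≈-46.659938; next y=-2/5·13.730461+1/4·(-46.659938)≈-17.157169
n=11: y≈-17.157169, sp=-3, e=sp−y≈14.157169; I≈-19.602337, D=e−e_prev≈30.887630; u=1/2·14.157169+0·(-19.602337)+3/2·30.887630≈53.410029; next y=-2/5·(-17.157169)+1/4·53.410029≈20.215375
n=12: y≈20.215375, sp=-3, e=sp−y≈-23.215375; I≈-42.817712, D=e−e_prev≈-37.372544; u=1/2·(-23.215375)+0·(-42.817712)+3/2·(-37.372544)≈-67.666503; next y=-2/5·20.215375+1/4·(-67.666503)≈-25.002776

0 -3 -6.000 0.000
1 -3 1.500 -1.500
2 -3 -5.700 0.975
3 1 11.593 -1.815
4 -3 -17.471 3.624
5 -3 15.571 -5.817
6 -3 -22.665 6.220
7 -3 24.138 -8.154
8 -3 -32.324 9.296
9 -3 36.043 -11.799
10 -3 -46.660 13.730
11 -3 53.410 -17.157
12 -3 -67.667 20.215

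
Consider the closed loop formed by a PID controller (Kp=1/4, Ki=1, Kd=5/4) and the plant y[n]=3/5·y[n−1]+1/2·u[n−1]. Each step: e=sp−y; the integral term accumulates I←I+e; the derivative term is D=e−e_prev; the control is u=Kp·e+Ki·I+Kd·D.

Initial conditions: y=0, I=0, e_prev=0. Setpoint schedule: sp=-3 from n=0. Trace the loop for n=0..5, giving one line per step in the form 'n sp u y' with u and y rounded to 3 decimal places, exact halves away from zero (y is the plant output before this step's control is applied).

0 -3 -7.500 0.000
1 -3 2.625 -3.750
2 -3 -8.344 -0.938
3 -3 2.602 -4.734
4 -3 -8.396 -1.540
5 -3 3.092 -5.122

(exact arithmetic carried between steps; '≈' marks a value shown rounded to 6 d.p. or computed from one; I and e_prev carry over from the previous line; the table rounds u and y to 3 d.p., halves away from zero)
n=0: y=0, sp=-3, e=sp−y=-3; I=-3, D=e−e_prev=-3; u=1/4·(-3)+1·(-3)+5/4·(-3)=-7.5; next y=3/5·0+1/2·(-7.5)=-3.75
n=1: y=-3.75, sp=-3, e=sp−y=0.75; I=-2.25, D=e−e_prev=3.75; u=1/4·0.75+1·(-2.25)+5/4·3.75=2.625; next y=3/5·(-3.75)+1/2·2.625=-0.9375
n=2: y=-0.9375, sp=-3, e=sp−y=-2.0625; I=-4.3125, D=e−e_prev=-2.8125; u=1/4·(-2.0625)+1·(-4.3125)+5/4·(-2.8125)=-8.34375; next y=3/5·(-0.9375)+1/2·(-8.34375)=-4.734375
n=3: y=-4.734375, sp=-3, e=sp−y=1.734375; I=-2.578125, D=e−e_prev=3.796875; u=1/4·1.734375+1·(-2.578125)+5/4·3.796875≈2.601563; next y=3/5·(-4.734375)+1/2·2.601563≈-1.539844
n=4: y≈-1.539844, sp=-3, e=sp−y≈-1.460156; I≈-4.038281, D=e−e_prev≈-3.194531; u=1/4·(-1.460156)+1·(-4.038281)+5/4·(-3.194531)≈-8.396484; next y=3/5·(-1.539844)+1/2·(-8.396484)≈-5.122148
n=5: y≈-5.122148, sp=-3, e=sp−y≈2.122148; I≈-1.916133, D=e−e_prev≈3.582305; u=1/4·2.122148+1·(-1.916133)+5/4·3.582305≈3.092285; next y=3/5·(-5.122148)+1/2·3.092285≈-1.527146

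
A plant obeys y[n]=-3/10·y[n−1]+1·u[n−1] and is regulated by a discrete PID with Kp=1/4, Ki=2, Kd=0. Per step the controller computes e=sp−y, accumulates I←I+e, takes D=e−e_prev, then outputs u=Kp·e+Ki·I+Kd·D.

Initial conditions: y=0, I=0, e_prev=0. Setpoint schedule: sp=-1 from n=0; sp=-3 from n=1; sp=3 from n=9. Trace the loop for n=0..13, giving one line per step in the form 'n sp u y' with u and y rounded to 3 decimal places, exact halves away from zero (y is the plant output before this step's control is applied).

0 -1 -2.250 0.000
1 -3 -3.688 -2.250
2 -3 -3.472 -3.013
3 -3 -4.447 -2.568
4 -3 -2.817 -3.676
5 -3 -5.879 -1.714
6 -3 -0.237 -5.365
7 -3 -10.667 1.373
8 -3 8.603 -11.078
9 3 -13.501 11.927
10 3 33.909 -17.079
11 3 -52.185 39.033
12 3 107.336 -63.895
13 3 -187.273 126.505

(exact arithmetic carried between steps; '≈' marks a value shown rounded to 6 d.p. or computed from one; I and e_prev carry over from the previous line; the table rounds u and y to 3 d.p., halves away from zero)
n=0: y=0, sp=-1, e=sp−y=-1; I=-1, D=e−e_prev=-1; u=1/4·(-1)+2·(-1)+0·(-1)=-2.25; next y=-3/10·0+1·(-2.25)=-2.25
n=1: y=-2.25, sp=-3, e=sp−y=-0.75; I=-1.75, D=e−e_prev=0.25; u=1/4·(-0.75)+2·(-1.75)+0·0.25=-3.6875; next y=-3/10·(-2.25)+1·(-3.6875)=-3.0125
n=2: y=-3.0125, sp=-3, e=sp−y=0.0125; I=-1.7375, D=e−e_prev=0.7625; u=1/4·0.0125+2·(-1.7375)+0·0.7625=-3.471875; next y=-3/10·(-3.0125)+1·(-3.471875)=-2.568125
n=3: y=-2.568125, sp=-3, e=sp−y=-0.431875; I=-2.169375, D=e−e_prev=-0.444375; u=1/4·(-0.431875)+2·(-2.169375)+0·(-0.444375)≈-4.446719; next y=-3/10·(-2.568125)+1·(-4.446719)≈-3.676281
n=4: y≈-3.676281, sp=-3, e=sp−y≈0.676281; I≈-1.493094, D=e−e_prev≈1.108156; u=1/4·0.676281+2·(-1.493094)+0·1.108156≈-2.817117; next y=-3/10·(-3.676281)+1·(-2.817117)≈-1.714233
n=5: y≈-1.714233, sp=-3, e=sp−y≈-1.285767; I≈-2.778861, D=e−e_prev≈-1.962048; u=1/4·(-1.285767)+2·(-2.778861)+0·(-1.962048)≈-5.879164; next y=-3/10·(-1.714233)+1·(-5.879164)≈-5.364894
n=6: y≈-5.364894, sp=-3, e=sp−y≈2.364894; I≈-0.413967, D=e−e_prev≈3.650661; u=1/4·2.364894+2·(-0.413967)+0·3.650661≈-0.236711; next y=-3/10·(-5.364894)+1·(-0.236711)≈1.372757
n=7: y≈1.372757, sp=-3, e=sp−y≈-4.372757; I≈-4.786724, D=e−e_prev≈-6.737651; u=1/4·(-4.372757)+2·(-4.786724)+0·(-6.737651)≈-10.666638; next y=-3/10·1.372757+1·(-10.666638)≈-11.078466
n=8: y≈-11.078466, sp=-3, e=sp−y≈8.078466; I≈3.291741, D=e−e_prev≈12.451223; u=1/4·8.078466+2·3.291741+0·12.451223≈8.603099; next y=-3/10·(-11.078466)+1·8.603099≈11.926638
n=9: y≈11.926638, sp=3, e=sp−y≈-8.926638; I≈-5.634897, D=e−e_prev≈-17.005104; u=1/4·(-8.926638)+2·(-5.634897)+0·(-17.005104)≈-13.501454; next y=-3/10·11.926638+1·(-13.501454)≈-17.079445
n=10: y≈-17.079445, sp=3, e=sp−y≈20.079445; I≈14.444548, D=e−e_prev≈29.006083; u=1/4·20.079445+2·14.444548+0·29.006083≈33.908958; next y=-3/10·(-17.079445)+1·33.908958≈39.032791
n=11: y≈39.032791, sp=3, e=sp−y≈-36.032791; I≈-21.588243, D=e−e_prev≈-56.112236; u=1/4·(-36.032791)+2·(-21.588243)+0·(-56.112236)≈-52.184684; next y=-3/10·39.032791+1·(-52.184684)≈-63.894521
n=12: y≈-63.894521, sp=3, e=sp−y≈66.894521; I≈45.306278, D=e−e_prev≈102.927312; u=1/4·66.894521+2·45.306278+0·102.927312≈107.336186; next y=-3/10·(-63.894521)+1·107.336186≈126.504543
n=13: y≈126.504543, sp=3, e=sp−y≈-123.504543; I≈-78.198265, D=e−e_prev≈-190.399064; u=1/4·(-123.504543)+2·(-78.198265)+0·(-190.399064)≈-187.272665; next y=-3/10·126.504543+1·(-187.272665)≈-225.224028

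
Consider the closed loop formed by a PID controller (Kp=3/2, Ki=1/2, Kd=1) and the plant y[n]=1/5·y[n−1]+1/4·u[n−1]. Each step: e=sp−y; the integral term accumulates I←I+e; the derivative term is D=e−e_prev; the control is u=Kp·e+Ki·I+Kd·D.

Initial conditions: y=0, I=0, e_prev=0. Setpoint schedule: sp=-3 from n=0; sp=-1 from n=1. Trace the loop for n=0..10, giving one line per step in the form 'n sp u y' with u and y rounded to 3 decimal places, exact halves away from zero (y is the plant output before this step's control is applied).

(exact arithmetic carried between steps; '≈' marks a value shown rounded to 6 d.p. or computed from one; I and e_prev carry over from the previous line; the table rounds u and y to 3 d.p., halves away from zero)
n=0: y=0, sp=-3, e=sp−y=-3; I=-3, D=e−e_prev=-3; u=3/2·(-3)+1/2·(-3)+1·(-3)=-9; next y=1/5·0+1/4·(-9)=-2.25
n=1: y=-2.25, sp=-1, e=sp−y=1.25; I=-1.75, D=e−e_prev=4.25; u=3/2·1.25+1/2·(-1.75)+1·4.25=5.25; next y=1/5·(-2.25)+1/4·5.25=0.8625
n=2: y=0.8625, sp=-1, e=sp−y=-1.8625; I=-3.6125, D=e−e_prev=-3.1125; u=3/2·(-1.8625)+1/2·(-3.6125)+1·(-3.1125)=-7.7125; next y=1/5·0.8625+1/4·(-7.7125)=-1.755625
n=3: y=-1.755625, sp=-1, e=sp−y=0.755625; I=-2.856875, D=e−e_prev=2.618125; u=3/2·0.755625+1/2·(-2.856875)+1·2.618125=2.323125; next y=1/5·(-1.755625)+1/4·2.323125≈0.229656
n=4: y≈0.229656, sp=-1, e=sp−y≈-1.229656; I≈-4.086531, D=e−e_prev≈-1.985281; u=3/2·(-1.229656)+1/2·(-4.086531)+1·(-1.985281)≈-5.873031; next y=1/5·0.229656+1/4·(-5.873031)≈-1.422327
n=5: y≈-1.422327, sp=-1, e=sp−y≈0.422327; I≈-3.664205, D=e−e_prev≈1.651983; u=3/2·0.422327+1/2·(-3.664205)+1·1.651983≈0.453370; next y=1/5·(-1.422327)+1/4·0.453370≈-0.171123
n=6: y≈-0.171123, sp=-1, e=sp−y≈-0.828877; I≈-4.493082, D=e−e_prev≈-1.251204; u=3/2·(-0.828877)+1/2·(-4.493082)+1·(-1.251204)≈-4.741061; next y=1/5·(-0.171123)+1/4·(-4.741061)≈-1.219490
n=7: y≈-1.219490, sp=-1, e=sp−y≈0.219490; I≈-4.273592, D=e−e_prev≈1.048367; u=3/2·0.219490+1/2·(-4.273592)+1·1.048367≈-0.759195; next y=1/5·(-1.219490)+1/4·(-0.759195)≈-0.433697
n=8: y≈-0.433697, sp=-1, e=sp−y≈-0.566303; I≈-4.839896, D=e−e_prev≈-0.785793; u=3/2·(-0.566303)+1/2·(-4.839896)+1·(-0.785793)≈-4.055196; next y=1/5·(-0.433697)+1/4·(-4.055196)≈-1.100538
n=9: y≈-1.100538, sp=-1, e=sp−y≈0.100538; I≈-4.739357, D=e−e_prev≈0.666842; u=3/2·0.100538+1/2·(-4.739357)+1·0.666842≈-1.552029; next y=1/5·(-1.100538)+1/4·(-1.552029)≈-0.608115
n=10: y≈-0.608115, sp=-1, e=sp−y≈-0.391885; I≈-5.131242, D=e−e_prev≈-0.492423; u=3/2·(-0.391885)+1/2·(-5.131242)+1·(-0.492423)≈-3.645872; next y=1/5·(-0.608115)+1/4·(-3.645872)≈-1.033091

0 -3 -9.000 0.000
1 -1 5.250 -2.250
2 -1 -7.713 0.863
3 -1 2.323 -1.756
4 -1 -5.873 0.230
5 -1 0.453 -1.422
6 -1 -4.741 -0.171
7 -1 -0.759 -1.219
8 -1 -4.055 -0.434
9 -1 -1.552 -1.101
10 -1 -3.646 -0.608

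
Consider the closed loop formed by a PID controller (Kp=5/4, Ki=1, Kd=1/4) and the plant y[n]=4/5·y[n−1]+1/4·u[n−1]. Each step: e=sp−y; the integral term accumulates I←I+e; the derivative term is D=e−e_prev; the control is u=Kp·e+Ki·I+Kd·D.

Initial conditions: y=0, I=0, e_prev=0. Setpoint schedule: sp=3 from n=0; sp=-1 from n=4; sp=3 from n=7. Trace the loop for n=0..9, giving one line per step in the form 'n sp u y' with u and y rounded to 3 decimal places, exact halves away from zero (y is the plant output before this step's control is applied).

(exact arithmetic carried between steps; '≈' marks a value shown rounded to 6 d.p. or computed from one; I and e_prev carry over from the previous line; the table rounds u and y to 3 d.p., halves away from zero)
n=0: y=0, sp=3, e=sp−y=3; I=3, D=e−e_prev=3; u=5/4·3+1·3+1/4·3=7.5; next y=4/5·0+1/4·7.5=1.875
n=1: y=1.875, sp=3, e=sp−y=1.125; I=4.125, D=e−e_prev=-1.875; u=5/4·1.125+1·4.125+1/4·(-1.875)=5.0625; next y=4/5·1.875+1/4·5.0625=2.765625
n=2: y=2.765625, sp=3, e=sp−y=0.234375; I=4.359375, D=e−e_prev=-0.890625; u=5/4·0.234375+1·4.359375+1/4·(-0.890625)≈4.429688; next y=4/5·2.765625+1/4·4.429688≈3.319922
n=3: y≈3.319922, sp=3, e=sp−y≈-0.319922; I≈4.039453, D=e−e_prev≈-0.554297; u=5/4·(-0.319922)+1·4.039453+1/4·(-0.554297)≈3.500977; next y=4/5·3.319922+1/4·3.500977≈3.531182
n=4: y≈3.531182, sp=-1, e=sp−y≈-4.531182; I≈-0.491729, D=e−e_prev≈-4.211260; u=5/4·(-4.531182)+1·(-0.491729)+1/4·(-4.211260)≈-7.208521; next y=4/5·3.531182+1/4·(-7.208521)≈1.022815
n=5: y≈1.022815, sp=-1, e=sp−y≈-2.022815; I≈-2.514544, D=e−e_prev≈2.508366; u=5/4·(-2.022815)+1·(-2.514544)+1/4·2.508366≈-4.415971; next y=4/5·1.022815+1/4·(-4.415971)≈-0.285741
n=6: y≈-0.285741, sp=-1, e=sp−y≈-0.714259; I≈-3.228803, D=e−e_prev≈1.308556; u=5/4·(-0.714259)+1·(-3.228803)+1/4·1.308556≈-3.794488; next y=4/5·(-0.285741)+1/4·(-3.794488)≈-1.177215
n=7: y≈-1.177215, sp=3, e=sp−y≈4.177215; I≈0.948412, D=e−e_prev≈4.891474; u=5/4·4.177215+1·0.948412+1/4·4.891474≈7.392798; next y=4/5·(-1.177215)+1/4·7.392798≈0.906428
n=8: y≈0.906428, sp=3, e=sp−y≈2.093572; I≈3.041984, D=e−e_prev≈-2.083642; u=5/4·2.093572+1·3.041984+1/4·(-2.083642)≈5.138038; next y=4/5·0.906428+1/4·5.138038≈2.009652
n=9: y≈2.009652, sp=3, e=sp−y≈0.990348; I≈4.032332, D=e−e_prev≈-1.103224; u=5/4·0.990348+1·4.032332+1/4·(-1.103224)≈4.994461; next y=4/5·2.009652+1/4·4.994461≈2.856337

0 3 7.500 0.000
1 3 5.063 1.875
2 3 4.430 2.766
3 3 3.501 3.320
4 -1 -7.209 3.531
5 -1 -4.416 1.023
6 -1 -3.794 -0.286
7 3 7.393 -1.177
8 3 5.138 0.906
9 3 4.994 2.010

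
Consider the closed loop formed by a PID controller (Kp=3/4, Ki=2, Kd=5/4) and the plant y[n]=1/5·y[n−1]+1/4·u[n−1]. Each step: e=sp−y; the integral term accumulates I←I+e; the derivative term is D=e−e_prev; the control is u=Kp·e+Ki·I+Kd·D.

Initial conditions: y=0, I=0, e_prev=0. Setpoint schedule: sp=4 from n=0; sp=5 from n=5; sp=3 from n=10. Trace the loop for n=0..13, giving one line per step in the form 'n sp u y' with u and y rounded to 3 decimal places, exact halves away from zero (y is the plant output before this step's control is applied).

0 4 16.000 0.000
1 4 3.000 4.000
2 4 17.800 1.550
3 4 6.798 4.760
4 4 17.725 2.651
5 5 12.546 4.961
6 5 17.591 4.129
7 5 13.914 5.224
8 5 17.637 4.523
9 5 14.552 5.314
10 3 9.365 4.701
11 3 13.375 3.281
12 3 8.163 4.000
13 3 11.698 2.841

(exact arithmetic carried between steps; '≈' marks a value shown rounded to 6 d.p. or computed from one; I and e_prev carry over from the previous line; the table rounds u and y to 3 d.p., halves away from zero)
n=0: y=0, sp=4, e=sp−y=4; I=4, D=e−e_prev=4; u=3/4·4+2·4+5/4·4=16; next y=1/5·0+1/4·16=4
n=1: y=4, sp=4, e=sp−y=0; I=4, D=e−e_prev=-4; u=3/4·0+2·4+5/4·(-4)=3; next y=1/5·4+1/4·3=1.55
n=2: y=1.55, sp=4, e=sp−y=2.45; I=6.45, D=e−e_prev=2.45; u=3/4·2.45+2·6.45+5/4·2.45=17.8; next y=1/5·1.55+1/4·17.8=4.76
n=3: y=4.76, sp=4, e=sp−y=-0.76; I=5.69, D=e−e_prev=-3.21; u=3/4·(-0.76)+2·5.69+5/4·(-3.21)=6.7975; next y=1/5·4.76+1/4·6.7975=2.651375
n=4: y=2.651375, sp=4, e=sp−y=1.348625; I=7.038625, D=e−e_prev=2.108625; u=3/4·1.348625+2·7.038625+5/4·2.108625=17.7245; next y=1/5·2.651375+1/4·17.7245=4.9614
n=5: y=4.9614, sp=5, e=sp−y=0.0386; I=7.077225, D=e−e_prev=-1.310025; u=3/4·0.0386+2·7.077225+5/4·(-1.310025)≈12.545869; next y=1/5·4.9614+1/4·12.545869≈4.128747
n=6: y≈4.128747, sp=5, e=sp−y≈0.871253; I≈7.948478, D=e−e_prev≈0.832653; u=3/4·0.871253+2·7.948478+5/4·0.832653≈17.591211; next y=1/5·4.128747+1/4·17.591211≈5.223552
n=7: y≈5.223552, sp=5, e=sp−y≈-0.223552; I≈7.724926, D=e−e_prev≈-1.094805; u=3/4·(-0.223552)+2·7.724926+5/4·(-1.094805)≈13.913681; next y=1/5·5.223552+1/4·13.913681≈4.523131
n=8: y≈4.523131, sp=5, e=sp−y≈0.476869; I≈8.201795, D=e−e_prev≈0.700422; u=3/4·0.476869+2·8.201795+5/4·0.700422≈17.636769; next y=1/5·4.523131+1/4·17.636769≈5.313818
n=9: y≈5.313818, sp=5, e=sp−y≈-0.313818; I≈7.887977, D=e−e_prev≈-0.790688; u=3/4·(-0.313818)+2·7.887977+5/4·(-0.790688)≈14.552230; next y=1/5·5.313818+1/4·14.552230≈4.700821
n=10: y≈4.700821, sp=3, e=sp−y≈-1.700821; I≈6.187155, D=e−e_prev≈-1.387003; u=3/4·(-1.700821)+2·6.187155+5/4·(-1.387003)≈9.364942; next y=1/5·4.700821+1/4·9.364942≈3.281400
n=11: y≈3.281400, sp=3, e=sp−y≈-0.281400; I≈5.905756, D=e−e_prev≈1.419421; u=3/4·(-0.281400)+2·5.905756+5/4·1.419421≈13.374739; next y=1/5·3.281400+1/4·13.374739≈3.999965
n=12: y≈3.999965, sp=3, e=sp−y≈-0.999965; I≈4.905791, D=e−e_prev≈-0.718565; u=3/4·(-0.999965)+2·4.905791+5/4·(-0.718565)≈8.163403; next y=1/5·3.999965+1/4·8.163403≈2.840844
n=13: y≈2.840844, sp=3, e=sp−y≈0.159156; I≈5.064948, D=e−e_prev≈1.159121; u=3/4·0.159156+2·5.064948+5/4·1.159121≈11.698164; next y=1/5·2.840844+1/4·11.698164≈3.492710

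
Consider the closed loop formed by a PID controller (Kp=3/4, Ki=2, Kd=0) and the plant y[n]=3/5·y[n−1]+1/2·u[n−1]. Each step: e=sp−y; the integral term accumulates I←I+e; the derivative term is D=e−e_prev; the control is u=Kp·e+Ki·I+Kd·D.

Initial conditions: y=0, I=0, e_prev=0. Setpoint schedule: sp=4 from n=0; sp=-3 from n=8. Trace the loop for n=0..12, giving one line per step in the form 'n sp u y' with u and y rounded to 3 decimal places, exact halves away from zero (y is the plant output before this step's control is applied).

(exact arithmetic carried between steps; '≈' marks a value shown rounded to 6 d.p. or computed from one; I and e_prev carry over from the previous line; the table rounds u and y to 3 d.p., halves away from zero)
n=0: y=0, sp=4, e=sp−y=4; I=4, D=e−e_prev=4; u=3/4·4+2·4+0·4=11; next y=3/5·0+1/2·11=5.5
n=1: y=5.5, sp=4, e=sp−y=-1.5; I=2.5, D=e−e_prev=-5.5; u=3/4·(-1.5)+2·2.5+0·(-5.5)=3.875; next y=3/5·5.5+1/2·3.875=5.2375
n=2: y=5.2375, sp=4, e=sp−y=-1.2375; I=1.2625, D=e−e_prev=0.2625; u=3/4·(-1.2375)+2·1.2625+0·0.2625=1.596875; next y=3/5·5.2375+1/2·1.596875≈3.940938
n=3: y≈3.940938, sp=4, e=sp−y≈0.059063; I≈1.321563, D=e−e_prev≈1.296563; u=3/4·0.059063+2·1.321563+0·1.296563≈2.687422; next y=3/5·3.940938+1/2·2.687422≈3.708273
n=4: y≈3.708273, sp=4, e=sp−y≈0.291727; I≈1.613289, D=e−e_prev≈0.232664; u=3/4·0.291727+2·1.613289+0·0.232664≈3.445373; next y=3/5·3.708273+1/2·3.445373≈3.947651
n=5: y≈3.947651, sp=4, e=sp−y≈0.052349; I≈1.665638, D=e−e_prev≈-0.239377; u=3/4·0.052349+2·1.665638+0·(-0.239377)≈3.370539; next y=3/5·3.947651+1/2·3.370539≈4.053860
n=6: y≈4.053860, sp=4, e=sp−y≈-0.053860; I≈1.611779, D=e−e_prev≈-0.106209; u=3/4·(-0.053860)+2·1.611779+0·(-0.106209)≈3.183162; next y=3/5·4.053860+1/2·3.183162≈4.023897
n=7: y≈4.023897, sp=4, e=sp−y≈-0.023897; I≈1.587882, D=e−e_prev≈0.029963; u=3/4·(-0.023897)+2·1.587882+0·0.029963≈3.157840; next y=3/5·4.023897+1/2·3.157840≈3.993258
n=8: y≈3.993258, sp=-3, e=sp−y≈-6.993258; I≈-5.405377, D=e−e_prev≈-6.969361; u=3/4·(-6.993258)+2·(-5.405377)+0·(-6.969361)≈-16.055697; next y=3/5·3.993258+1/2·(-16.055697)≈-5.631894
n=9: y≈-5.631894, sp=-3, e=sp−y≈2.631894; I≈-2.773483, D=e−e_prev≈9.625152; u=3/4·2.631894+2·(-2.773483)+0·9.625152≈-3.573046; next y=3/5·(-5.631894)+1/2·(-3.573046)≈-5.165659
n=10: y≈-5.165659, sp=-3, e=sp−y≈2.165659; I≈-0.607824, D=e−e_prev≈-0.466234; u=3/4·2.165659+2·(-0.607824)+0·(-0.466234)≈0.408597; next y=3/5·(-5.165659)+1/2·0.408597≈-2.895097
n=11: y≈-2.895097, sp=-3, e=sp−y≈-0.104903; I≈-0.712727, D=e−e_prev≈-2.270562; u=3/4·(-0.104903)+2·(-0.712727)+0·(-2.270562)≈-1.504130; next y=3/5·(-2.895097)+1/2·(-1.504130)≈-2.489124
n=12: y≈-2.489124, sp=-3, e=sp−y≈-0.510876; I≈-1.223603, D=e−e_prev≈-0.405974; u=3/4·(-0.510876)+2·(-1.223603)+0·(-0.405974)≈-2.830364; next y=3/5·(-2.489124)+1/2·(-2.830364)≈-2.908656

0 4 11.000 0.000
1 4 3.875 5.500
2 4 1.597 5.238
3 4 2.687 3.941
4 4 3.445 3.708
5 4 3.371 3.948
6 4 3.183 4.054
7 4 3.158 4.024
8 -3 -16.056 3.993
9 -3 -3.573 -5.632
10 -3 0.409 -5.166
11 -3 -1.504 -2.895
12 -3 -2.830 -2.489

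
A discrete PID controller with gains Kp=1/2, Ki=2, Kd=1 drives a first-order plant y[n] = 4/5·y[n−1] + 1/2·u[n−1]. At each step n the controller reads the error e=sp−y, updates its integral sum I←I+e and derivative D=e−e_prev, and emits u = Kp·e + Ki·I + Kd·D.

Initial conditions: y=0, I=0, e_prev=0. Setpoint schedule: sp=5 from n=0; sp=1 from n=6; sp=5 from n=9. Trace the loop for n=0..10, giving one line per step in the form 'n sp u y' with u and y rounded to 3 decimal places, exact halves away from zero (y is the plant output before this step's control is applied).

0 5 17.500 0.000
1 5 -8.125 8.750
2 5 13.469 2.938
3 5 -9.733 9.084
4 5 11.637 2.401
5 5 -8.532 7.739
6 1 -2.324 1.925
7 1 -0.574 0.378
8 1 0.392 0.016
9 5 15.323 0.208
10 5 -5.570 7.828

(exact arithmetic carried between steps; '≈' marks a value shown rounded to 6 d.p. or computed from one; I and e_prev carry over from the previous line; the table rounds u and y to 3 d.p., halves away from zero)
n=0: y=0, sp=5, e=sp−y=5; I=5, D=e−e_prev=5; u=1/2·5+2·5+1·5=17.5; next y=4/5·0+1/2·17.5=8.75
n=1: y=8.75, sp=5, e=sp−y=-3.75; I=1.25, D=e−e_prev=-8.75; u=1/2·(-3.75)+2·1.25+1·(-8.75)=-8.125; next y=4/5·8.75+1/2·(-8.125)=2.9375
n=2: y=2.9375, sp=5, e=sp−y=2.0625; I=3.3125, D=e−e_prev=5.8125; u=1/2·2.0625+2·3.3125+1·5.8125=13.46875; next y=4/5·2.9375+1/2·13.46875=9.084375
n=3: y=9.084375, sp=5, e=sp−y=-4.084375; I=-0.771875, D=e−e_prev=-6.146875; u=1/2·(-4.084375)+2·(-0.771875)+1·(-6.146875)≈-9.732813; next y=4/5·9.084375+1/2·(-9.732813)≈2.401094
n=4: y≈2.401094, sp=5, e=sp−y≈2.598906; I≈1.827031, D=e−e_prev≈6.683281; u=1/2·2.598906+2·1.827031+1·6.683281≈11.636797; next y=4/5·2.401094+1/2·11.636797≈7.739273
n=5: y≈7.739273, sp=5, e=sp−y≈-2.739273; I≈-0.912242, D=e−e_prev≈-5.338180; u=1/2·(-2.739273)+2·(-0.912242)+1·(-5.338180)≈-8.532301; next y=4/5·7.739273+1/2·(-8.532301)≈1.925268
n=6: y≈1.925268, sp=1, e=sp−y≈-0.925268; I≈-1.837511, D=e−e_prev≈1.814005; u=1/2·(-0.925268)+2·(-1.837511)+1·1.814005≈-2.323650; next y=4/5·1.925268+1/2·(-2.323650)≈0.378390
n=7: y≈0.378390, sp=1, e=sp−y≈0.621610; I≈-1.215900, D=e−e_prev≈1.546879; u=1/2·0.621610+2·(-1.215900)+1·1.546879≈-0.574116; next y=4/5·0.378390+1/2·(-0.574116)≈0.015654
n=8: y≈0.015654, sp=1, e=sp−y≈0.984346; I≈-0.231554, D=e−e_prev≈0.362736; u=1/2·0.984346+2·(-0.231554)+1·0.362736≈0.391802; next y=4/5·0.015654+1/2·0.391802≈0.208424
n=9: y≈0.208424, sp=5, e=sp−y≈4.791576; I≈4.560023, D=e−e_prev≈3.807230; u=1/2·4.791576+2·4.560023+1·3.807230≈15.323063; next y=4/5·0.208424+1/2·15.323063≈7.828270
n=10: y≈7.828270, sp=5, e=sp−y≈-2.828270; I≈1.731752, D=e−e_prev≈-7.619847; u=1/2·(-2.828270)+2·1.731752+1·(-7.619847)≈-5.570478; next y=4/5·7.828270+1/2·(-5.570478)≈3.477377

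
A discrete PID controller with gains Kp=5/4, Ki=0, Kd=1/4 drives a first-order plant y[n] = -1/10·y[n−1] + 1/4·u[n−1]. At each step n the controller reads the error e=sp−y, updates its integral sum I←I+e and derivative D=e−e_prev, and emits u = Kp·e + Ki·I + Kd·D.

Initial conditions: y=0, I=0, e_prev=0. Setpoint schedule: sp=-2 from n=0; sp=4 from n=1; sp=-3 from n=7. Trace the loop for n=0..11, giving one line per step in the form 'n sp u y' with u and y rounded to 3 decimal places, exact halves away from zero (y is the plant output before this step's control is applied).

(exact arithmetic carried between steps; '≈' marks a value shown rounded to 6 d.p. or computed from one; I and e_prev carry over from the previous line; the table rounds u and y to 3 d.p., halves away from zero)
n=0: y=0, sp=-2, e=sp−y=-2; I=-2, D=e−e_prev=-2; u=5/4·(-2)+0·(-2)+1/4·(-2)=-3; next y=-1/10·0+1/4·(-3)=-0.75
n=1: y=-0.75, sp=4, e=sp−y=4.75; I=2.75, D=e−e_prev=6.75; u=5/4·4.75+0·2.75+1/4·6.75=7.625; next y=-1/10·(-0.75)+1/4·7.625=1.98125
n=2: y=1.98125, sp=4, e=sp−y=2.01875; I=4.76875, D=e−e_prev=-2.73125; u=5/4·2.01875+0·4.76875+1/4·(-2.73125)=1.840625; next y=-1/10·1.98125+1/4·1.840625≈0.262031
n=3: y≈0.262031, sp=4, e=sp−y≈3.737969; I≈8.506719, D=e−e_prev≈1.719219; u=5/4·3.737969+0·8.506719+1/4·1.719219≈5.102266; next y=-1/10·0.262031+1/4·5.102266≈1.249363
n=4: y≈1.249363, sp=4, e=sp−y≈2.750637; I≈11.257355, D=e−e_prev≈-0.987332; u=5/4·2.750637+0·11.257355+1/4·(-0.987332)≈3.191463; next y=-1/10·1.249363+1/4·3.191463≈0.672929
n=5: y≈0.672929, sp=4, e=sp−y≈3.327071; I≈14.584426, D=e−e_prev≈0.576434; u=5/4·3.327071+0·14.584426+1/4·0.576434≈4.302947; next y=-1/10·0.672929+1/4·4.302947≈1.008444
n=6: y≈1.008444, sp=4, e=sp−y≈2.991556; I≈17.575982, D=e−e_prev≈-0.335514; u=5/4·2.991556+0·17.575982+1/4·(-0.335514)≈3.655567; next y=-1/10·1.008444+1/4·3.655567≈0.813047
n=7: y≈0.813047, sp=-3, e=sp−y≈-3.813047; I≈13.762935, D=e−e_prev≈-6.804604; u=5/4·(-3.813047)+0·13.762935+1/4·(-6.804604)≈-6.467460; next y=-1/10·0.813047+1/4·(-6.467460)≈-1.698170
n=8: y≈-1.698170, sp=-3, e=sp−y≈-1.301830; I≈12.461105, D=e−e_prev≈2.511217; u=5/4·(-1.301830)+0·12.461105+1/4·2.511217≈-0.999484; next y=-1/10·(-1.698170)+1/4·(-0.999484)≈-0.080054
n=9: y≈-0.080054, sp=-3, e=sp−y≈-2.919946; I≈9.541159, D=e−e_prev≈-1.618116; u=5/4·(-2.919946)+0·9.541159+1/4·(-1.618116)≈-4.054462; next y=-1/10·(-0.080054)+1/4·(-4.054462)≈-1.005610
n=10: y≈-1.005610, sp=-3, e=sp−y≈-1.994390; I≈7.546769, D=e−e_prev≈0.925556; u=5/4·(-1.994390)+0·7.546769+1/4·0.925556≈-2.261598; next y=-1/10·(-1.005610)+1/4·(-2.261598)≈-0.464839
n=11: y≈-0.464839, sp=-3, e=sp−y≈-2.535161; I≈5.011607, D=e−e_prev≈-0.540771; u=5/4·(-2.535161)+0·5.011607+1/4·(-0.540771)≈-3.304145; next y=-1/10·(-0.464839)+1/4·(-3.304145)≈-0.779552

0 -2 -3.000 0.000
1 4 7.625 -0.750
2 4 1.841 1.981
3 4 5.102 0.262
4 4 3.191 1.249
5 4 4.303 0.673
6 4 3.656 1.008
7 -3 -6.467 0.813
8 -3 -0.999 -1.698
9 -3 -4.054 -0.080
10 -3 -2.262 -1.006
11 -3 -3.304 -0.465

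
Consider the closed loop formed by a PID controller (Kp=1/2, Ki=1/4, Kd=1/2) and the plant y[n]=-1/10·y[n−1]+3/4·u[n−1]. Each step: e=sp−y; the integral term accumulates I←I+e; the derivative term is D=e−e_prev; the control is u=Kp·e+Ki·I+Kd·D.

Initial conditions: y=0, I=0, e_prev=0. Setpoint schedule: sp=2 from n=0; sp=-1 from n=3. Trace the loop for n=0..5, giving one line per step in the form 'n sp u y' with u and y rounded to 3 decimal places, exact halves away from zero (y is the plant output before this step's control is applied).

0 2 2.500 0.000
1 2 -0.344 1.875
2 2 3.525 -0.445
3 -1 -4.691 2.689
4 -1 5.548 -3.787
5 -1 -7.401 4.540

(exact arithmetic carried between steps; '≈' marks a value shown rounded to 6 d.p. or computed from one; I and e_prev carry over from the previous line; the table rounds u and y to 3 d.p., halves away from zero)
n=0: y=0, sp=2, e=sp−y=2; I=2, D=e−e_prev=2; u=1/2·2+1/4·2+1/2·2=2.5; next y=-1/10·0+3/4·2.5=1.875
n=1: y=1.875, sp=2, e=sp−y=0.125; I=2.125, D=e−e_prev=-1.875; u=1/2·0.125+1/4·2.125+1/2·(-1.875)=-0.34375; next y=-1/10·1.875+3/4·(-0.34375)≈-0.445313
n=2: y≈-0.445313, sp=2, e=sp−y≈2.445313; I≈4.570313, D=e−e_prev≈2.320313; u=1/2·2.445313+1/4·4.570313+1/2·2.320313≈3.525391; next y=-1/10·(-0.445313)+3/4·3.525391≈2.688574
n=3: y≈2.688574, sp=-1, e=sp−y≈-3.688574; I≈0.881738, D=e−e_prev≈-6.133887; u=1/2·(-3.688574)+1/4·0.881738+1/2·(-6.133887)≈-4.690796; next y=-1/10·2.688574+3/4·(-4.690796)≈-3.786954
n=4: y≈-3.786954, sp=-1, e=sp−y≈2.786954; I≈3.668693, D=e−e_prev≈6.475529; u=1/2·2.786954+1/4·3.668693+1/2·6.475529≈5.548415; next y=-1/10·(-3.786954)+3/4·5.548415≈4.540006
n=5: y≈4.540006, sp=-1, e=sp−y≈-5.540006; I≈-1.871314, D=e−e_prev≈-8.326961; u=1/2·(-5.540006)+1/4·(-1.871314)+1/2·(-8.326961)≈-7.401312; next y=-1/10·4.540006+3/4·(-7.401312)≈-6.004985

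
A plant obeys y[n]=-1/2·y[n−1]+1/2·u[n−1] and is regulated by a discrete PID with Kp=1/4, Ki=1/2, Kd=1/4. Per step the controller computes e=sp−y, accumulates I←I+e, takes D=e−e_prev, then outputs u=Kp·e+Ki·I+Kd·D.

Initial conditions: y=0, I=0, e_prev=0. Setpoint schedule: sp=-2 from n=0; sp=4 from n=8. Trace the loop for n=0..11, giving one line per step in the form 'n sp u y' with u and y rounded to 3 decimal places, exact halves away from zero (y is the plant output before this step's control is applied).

0 -2 -2.000 0.000
1 -2 -1.500 -1.000
2 -2 -3.000 -0.250
3 -2 -2.563 -1.375
4 -2 -3.938 -0.594
5 -2 -3.367 -1.672
6 -2 -4.625 -0.848
7 -2 -3.954 -1.889
8 4 0.874 -1.033
9 4 0.118 0.953
10 4 3.509 -0.418
11 4 2.994 1.963

(exact arithmetic carried between steps; '≈' marks a value shown rounded to 6 d.p. or computed from one; I and e_prev carry over from the previous line; the table rounds u and y to 3 d.p., halves away from zero)
n=0: y=0, sp=-2, e=sp−y=-2; I=-2, D=e−e_prev=-2; u=1/4·(-2)+1/2·(-2)+1/4·(-2)=-2; next y=-1/2·0+1/2·(-2)=-1
n=1: y=-1, sp=-2, e=sp−y=-1; I=-3, D=e−e_prev=1; u=1/4·(-1)+1/2·(-3)+1/4·1=-1.5; next y=-1/2·(-1)+1/2·(-1.5)=-0.25
n=2: y=-0.25, sp=-2, e=sp−y=-1.75; I=-4.75, D=e−e_prev=-0.75; u=1/4·(-1.75)+1/2·(-4.75)+1/4·(-0.75)=-3; next y=-1/2·(-0.25)+1/2·(-3)=-1.375
n=3: y=-1.375, sp=-2, e=sp−y=-0.625; I=-5.375, D=e−e_prev=1.125; u=1/4·(-0.625)+1/2·(-5.375)+1/4·1.125=-2.5625; next y=-1/2·(-1.375)+1/2·(-2.5625)=-0.59375
n=4: y=-0.59375, sp=-2, e=sp−y=-1.40625; I=-6.78125, D=e−e_prev=-0.78125; u=1/4·(-1.40625)+1/2·(-6.78125)+1/4·(-0.78125)=-3.9375; next y=-1/2·(-0.59375)+1/2·(-3.9375)=-1.671875
n=5: y=-1.671875, sp=-2, e=sp−y=-0.328125; I=-7.109375, D=e−e_prev=1.078125; u=1/4·(-0.328125)+1/2·(-7.109375)+1/4·1.078125≈-3.367188; next y=-1/2·(-1.671875)+1/2·(-3.367188)≈-0.847656
n=6: y≈-0.847656, sp=-2, e=sp−y≈-1.152344; I≈-8.261719, D=e−e_prev≈-0.824219; u=1/4·(-1.152344)+1/2·(-8.261719)+1/4·(-0.824219)≈-4.625; next y=-1/2·(-0.847656)+1/2·(-4.625)≈-1.888672
n=7: y≈-1.888672, sp=-2, e=sp−y≈-0.111328; I≈-8.373047, D=e−e_prev≈1.041016; u=1/4·(-0.111328)+1/2·(-8.373047)+1/4·1.041016≈-3.954102; next y=-1/2·(-1.888672)+1/2·(-3.954102)≈-1.032715
n=8: y≈-1.032715, sp=4, e=sp−y≈5.032715; I≈-3.340332, D=e−e_prev≈5.144043; u=1/4·5.032715+1/2·(-3.340332)+1/4·5.144043≈0.874023; next y=-1/2·(-1.032715)+1/2·0.874023≈0.953369
n=9: y≈0.953369, sp=4, e=sp−y≈3.046631; I≈-0.293701, D=e−e_prev≈-1.986084; u=1/4·3.046631+1/2·(-0.293701)+1/4·(-1.986084)≈0.118286; next y=-1/2·0.953369+1/2·0.118286≈-0.417542
n=10: y≈-0.417542, sp=4, e=sp−y≈4.417542; I≈4.123840, D=e−e_prev≈1.370911; u=1/4·4.417542+1/2·4.123840+1/4·1.370911≈3.509033; next y=-1/2·(-0.417542)+1/2·3.509033≈1.963287
n=11: y≈1.963287, sp=4, e=sp−y≈2.036713; I≈6.160553, D=e−e_prev≈-2.380829; u=1/4·2.036713+1/2·6.160553+1/4·(-2.380829)≈2.994247; next y=-1/2·1.963287+1/2·2.994247≈0.515480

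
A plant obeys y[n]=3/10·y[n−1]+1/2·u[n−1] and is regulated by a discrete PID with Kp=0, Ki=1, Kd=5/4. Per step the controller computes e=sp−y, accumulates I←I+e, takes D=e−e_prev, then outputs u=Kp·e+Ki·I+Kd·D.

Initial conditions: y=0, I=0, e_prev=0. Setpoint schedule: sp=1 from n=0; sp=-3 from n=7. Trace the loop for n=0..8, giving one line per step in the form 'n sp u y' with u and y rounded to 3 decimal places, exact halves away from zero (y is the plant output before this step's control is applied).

0 1 2.250 0.000
1 1 -0.531 1.125
2 1 3.120 0.072
3 1 -0.665 1.581
4 1 3.879 0.142
5 1 -1.203 1.982
6 1 4.590 -0.007
7 -3 -11.064 2.293
8 -3 7.576 -4.844

(exact arithmetic carried between steps; '≈' marks a value shown rounded to 6 d.p. or computed from one; I and e_prev carry over from the previous line; the table rounds u and y to 3 d.p., halves away from zero)
n=0: y=0, sp=1, e=sp−y=1; I=1, D=e−e_prev=1; u=0·1+1·1+5/4·1=2.25; next y=3/10·0+1/2·2.25=1.125
n=1: y=1.125, sp=1, e=sp−y=-0.125; I=0.875, D=e−e_prev=-1.125; u=0·(-0.125)+1·0.875+5/4·(-1.125)=-0.53125; next y=3/10·1.125+1/2·(-0.53125)=0.071875
n=2: y=0.071875, sp=1, e=sp−y=0.928125; I=1.803125, D=e−e_prev=1.053125; u=0·0.928125+1·1.803125+5/4·1.053125≈3.119531; next y=3/10·0.071875+1/2·3.119531≈1.581328
n=3: y≈1.581328, sp=1, e=sp−y≈-0.581328; I≈1.221797, D=e−e_prev≈-1.509453; u=0·(-0.581328)+1·1.221797+5/4·(-1.509453)≈-0.665020; next y=3/10·1.581328+1/2·(-0.665020)≈0.141889
n=4: y≈0.141889, sp=1, e=sp−y≈0.858111; I≈2.079908, D=e−e_prev≈1.439439; u=0·0.858111+1·2.079908+5/4·1.439439≈3.879208; next y=3/10·0.141889+1/2·3.879208≈1.982170
n=5: y≈1.982170, sp=1, e=sp−y≈-0.982170; I≈1.097738, D=e−e_prev≈-1.840282; u=0·(-0.982170)+1·1.097738+5/4·(-1.840282)≈-1.202614; next y=3/10·1.982170+1/2·(-1.202614)≈-0.006656
n=6: y≈-0.006656, sp=1, e=sp−y≈1.006656; I≈2.104394, D=e−e_prev≈1.988826; u=0·1.006656+1·2.104394+5/4·1.988826≈4.590427; next y=3/10·(-0.006656)+1/2·4.590427≈2.293217
n=7: y≈2.293217, sp=-3, e=sp−y≈-5.293217; I≈-3.188823, D=e−e_prev≈-6.299873; u=0·(-5.293217)+1·(-3.188823)+5/4·(-6.299873)≈-11.063664; next y=3/10·2.293217+1/2·(-11.063664)≈-4.843867
n=8: y≈-4.843867, sp=-3, e=sp−y≈1.843867; I≈-1.344956, D=e−e_prev≈7.137083; u=0·1.843867+1·(-1.344956)+5/4·7.137083≈7.576398; next y=3/10·(-4.843867)+1/2·7.576398≈2.335039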